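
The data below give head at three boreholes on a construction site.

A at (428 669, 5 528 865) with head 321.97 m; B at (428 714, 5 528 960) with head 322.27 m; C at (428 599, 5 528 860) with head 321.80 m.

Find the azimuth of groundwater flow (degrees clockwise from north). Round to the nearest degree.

Taking A as reference: B−A = (45, 95, +0.30); C−A = (-70, -5, -0.17).
Solve a·Δx + b·Δy = Δh: det = 45·(-5) − (-70)·95 = 6425.
∂h/∂x = [(+0.30)·(-5) − (-0.17)·95] / 6425 = +0.002280
∂h/∂y = [45·(-0.17) − (-70)·(+0.30)] / 6425 = +0.002078
Flow direction (−∇h) has components (-0.002280 E, -0.002078 N).
Azimuth = atan2(E, N) = atan2(-0.002280, -0.002078) = 227.7° ≈ 228°.

228°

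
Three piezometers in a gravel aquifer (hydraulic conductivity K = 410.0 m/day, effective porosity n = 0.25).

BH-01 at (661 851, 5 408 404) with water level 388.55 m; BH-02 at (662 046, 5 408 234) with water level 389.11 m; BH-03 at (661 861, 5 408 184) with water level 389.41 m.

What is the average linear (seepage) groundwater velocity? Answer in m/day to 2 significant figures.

6.5 m/day

Taking BH-01 as reference: BH-02−BH-01 = (195, -170, +0.56); BH-03−BH-01 = (10, -220, +0.86).
Determinant of the coordinate differences = 195·(-220) − 10·(-170) = -41200.
∂h/∂x = [(+0.56)·(-220) − (+0.86)·(-170)] / -41200 = -0.0005583
∂h/∂y = [195·(+0.86) − 10·(+0.56)] / -41200 = -0.003934
|∇h| = √(-0.0005583² + -0.003934²) = 0.003973
Seepage velocity v = K·i/n = 410.0 × 0.003973 / 0.25 = 6.516 m/day.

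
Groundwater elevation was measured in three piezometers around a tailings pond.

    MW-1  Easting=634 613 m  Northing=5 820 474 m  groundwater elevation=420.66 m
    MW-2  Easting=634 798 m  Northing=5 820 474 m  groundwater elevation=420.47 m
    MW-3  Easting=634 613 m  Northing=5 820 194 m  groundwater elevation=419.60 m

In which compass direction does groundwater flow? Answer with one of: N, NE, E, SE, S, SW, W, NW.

S

∂h/∂x = (420.47 − 420.66) / (634798 − 634613) = -0.001027
∂h/∂y = (419.60 − 420.66) / (5820194 − 5820474) = +0.003786
Flow = −∇h = (+0.001027 east, -0.003786 north), which points south.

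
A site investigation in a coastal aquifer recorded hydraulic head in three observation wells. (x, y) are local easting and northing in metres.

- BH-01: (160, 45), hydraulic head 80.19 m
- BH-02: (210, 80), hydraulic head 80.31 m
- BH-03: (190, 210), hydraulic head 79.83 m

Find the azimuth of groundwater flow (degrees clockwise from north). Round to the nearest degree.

Differences from BH-01: to BH-02 (Δx, Δy, Δh) = (50, 35, +0.12); to BH-03 = (30, 165, -0.36).
Determinant of the coordinate differences = 50·165 − 30·35 = 7200.
∂h/∂x = [(+0.12)·165 − (-0.36)·35] / 7200 = +0.004500
∂h/∂y = [50·(-0.36) − 30·(+0.12)] / 7200 = -0.003000
Flow direction (−∇h) has components (-0.004500 E, +0.003000 N).
Azimuth = atan2(E, N) = atan2(-0.004500, +0.003000) = 303.7° ≈ 304°.

304°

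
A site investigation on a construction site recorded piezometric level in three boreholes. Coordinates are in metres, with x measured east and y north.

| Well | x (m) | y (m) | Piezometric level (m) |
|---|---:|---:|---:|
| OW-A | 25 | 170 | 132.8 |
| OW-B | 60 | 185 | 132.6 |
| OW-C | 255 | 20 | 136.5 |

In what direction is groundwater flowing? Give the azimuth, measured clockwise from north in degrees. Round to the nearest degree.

Differences from OW-A: to OW-B (Δx, Δy, Δh) = (35, 15, -0.2); to OW-C = (230, -150, +3.7).
Determinant of the coordinate differences = 35·(-150) − 230·15 = -8700.
∂h/∂x = [(-0.2)·(-150) − (+3.7)·15] / -8700 = +0.002931
∂h/∂y = [35·(+3.7) − 230·(-0.2)] / -8700 = -0.02017
Flow direction (−∇h) has components (-0.002931 E, +0.02017 N).
Azimuth = atan2(E, N) = atan2(-0.002931, +0.02017) = 351.7° ≈ 352°.

352°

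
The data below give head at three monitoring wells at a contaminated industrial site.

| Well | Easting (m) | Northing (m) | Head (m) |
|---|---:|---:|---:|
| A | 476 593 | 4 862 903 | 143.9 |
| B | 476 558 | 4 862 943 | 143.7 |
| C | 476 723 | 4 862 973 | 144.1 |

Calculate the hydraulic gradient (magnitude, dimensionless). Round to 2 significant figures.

Taking A as reference: B−A = (-35, 40, -0.2); C−A = (130, 70, +0.2).
Solve a·Δx + b·Δy = Δh: det = (-35)·70 − 130·40 = -7650.
∂h/∂x = [(-0.2)·70 − (+0.2)·40] / -7650 = +0.002876
∂h/∂y = [(-35)·(+0.2) − 130·(-0.2)] / -7650 = -0.002484
|∇h| = √(0.002876² + -0.002484²) = 0.0038

0.0038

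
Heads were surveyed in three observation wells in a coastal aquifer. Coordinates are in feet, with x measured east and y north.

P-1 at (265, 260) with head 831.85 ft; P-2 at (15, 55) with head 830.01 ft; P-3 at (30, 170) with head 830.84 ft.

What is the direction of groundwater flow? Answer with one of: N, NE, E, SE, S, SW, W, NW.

Three-point gradient (reference P-1): Δ to P-2 = (-250, -205, -1.84), Δ to P-3 = (-235, -90, -1.01).
∂h/∂x = +0.001614, ∂h/∂y = +0.007007 (det = -25675).
Flow = −∇h = (-0.001614 east, -0.007007 north), which points south.

S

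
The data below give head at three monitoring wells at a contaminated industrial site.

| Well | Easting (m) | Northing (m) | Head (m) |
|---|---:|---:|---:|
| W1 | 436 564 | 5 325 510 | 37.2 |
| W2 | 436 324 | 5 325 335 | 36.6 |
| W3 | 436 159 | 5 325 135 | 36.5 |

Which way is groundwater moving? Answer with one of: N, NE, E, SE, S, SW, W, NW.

NW

Taking W1 as reference: W2−W1 = (-240, -175, -0.6); W3−W1 = (-405, -375, -0.7).
Determinant of the coordinate differences = (-240)·(-375) − (-405)·(-175) = 19125.
∂h/∂x = [(-0.6)·(-375) − (-0.7)·(-175)] / 19125 = +0.005359
∂h/∂y = [(-240)·(-0.7) − (-405)·(-0.6)] / 19125 = -0.003922
Flow = −∇h = (-0.005359 east, +0.003922 north), which points northwest.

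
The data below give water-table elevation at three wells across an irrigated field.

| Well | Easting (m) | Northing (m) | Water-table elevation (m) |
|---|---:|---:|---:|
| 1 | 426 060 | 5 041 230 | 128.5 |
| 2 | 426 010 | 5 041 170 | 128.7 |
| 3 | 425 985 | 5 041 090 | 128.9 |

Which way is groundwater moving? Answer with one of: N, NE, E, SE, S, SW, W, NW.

Differences from 1: to 2 (Δx, Δy, Δh) = (-50, -60, +0.2); to 3 = (-75, -140, +0.4).
Solve a·Δx + b·Δy = Δh: det = (-50)·(-140) − (-75)·(-60) = 2500.
∂h/∂x = [(+0.2)·(-140) − (+0.4)·(-60)] / 2500 = -0.001600
∂h/∂y = [(-50)·(+0.4) − (-75)·(+0.2)] / 2500 = -0.002000
Flow = −∇h = (+0.001600 east, +0.002000 north), which points northeast.

NE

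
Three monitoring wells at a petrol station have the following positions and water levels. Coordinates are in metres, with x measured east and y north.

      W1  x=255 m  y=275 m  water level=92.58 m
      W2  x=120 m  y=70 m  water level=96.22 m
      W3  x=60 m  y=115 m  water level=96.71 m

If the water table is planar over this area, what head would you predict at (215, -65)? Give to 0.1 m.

Three-point gradient (reference W1): Δ to W2 = (-135, -205, +3.64), Δ to W3 = (-195, -160, +4.13).
∂h/∂x = -0.01438, ∂h/∂y = -0.008286 (det = -18375).
h(215, -65) = 92.58 + (-0.01438)·(-40) + (-0.008286)·(-340) = 92.58 +0.575 +2.817 = 95.972 m.

96.0 m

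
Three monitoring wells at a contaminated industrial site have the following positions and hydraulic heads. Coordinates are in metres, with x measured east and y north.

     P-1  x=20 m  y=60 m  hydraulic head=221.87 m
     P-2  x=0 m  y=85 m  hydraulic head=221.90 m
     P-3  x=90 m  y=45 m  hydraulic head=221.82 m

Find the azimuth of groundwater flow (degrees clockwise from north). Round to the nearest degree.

Differences from P-1: to P-2 (Δx, Δy, Δh) = (-20, 25, +0.03); to P-3 = (70, -15, -0.05).
Solve a·Δx + b·Δy = Δh: det = (-20)·(-15) − 70·25 = -1450.
∂h/∂x = [(+0.03)·(-15) − (-0.05)·25] / -1450 = -0.0005517
∂h/∂y = [(-20)·(-0.05) − 70·(+0.03)] / -1450 = +0.0007586
Flow direction (−∇h) has components (+0.0005517 E, -0.0007586 N).
Azimuth = atan2(E, N) = atan2(+0.0005517, -0.0007586) = 144.0° ≈ 144°.

144°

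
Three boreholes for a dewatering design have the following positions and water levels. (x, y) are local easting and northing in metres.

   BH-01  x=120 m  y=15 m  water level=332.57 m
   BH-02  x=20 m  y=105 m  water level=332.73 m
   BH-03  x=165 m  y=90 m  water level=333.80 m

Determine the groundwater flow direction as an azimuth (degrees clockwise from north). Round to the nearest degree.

217°

Differences from BH-01: to BH-02 (Δx, Δy, Δh) = (-100, 90, +0.16); to BH-03 = (45, 75, +1.23).
Determinant of the coordinate differences = (-100)·75 − 45·90 = -11550.
∂h/∂x = [(+0.16)·75 − (+1.23)·90] / -11550 = +0.008545
∂h/∂y = [(-100)·(+1.23) − 45·(+0.16)] / -11550 = +0.01127
Flow direction (−∇h) has components (-0.008545 E, -0.01127 N).
Azimuth = atan2(E, N) = atan2(-0.008545, -0.01127) = 217.2° ≈ 217°.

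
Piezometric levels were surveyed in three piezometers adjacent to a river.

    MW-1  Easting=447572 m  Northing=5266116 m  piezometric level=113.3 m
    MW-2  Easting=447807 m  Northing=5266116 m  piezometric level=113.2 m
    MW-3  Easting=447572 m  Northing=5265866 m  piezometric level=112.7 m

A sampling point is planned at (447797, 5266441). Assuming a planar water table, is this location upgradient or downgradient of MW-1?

upgradient

∂h/∂x = (113.2 − 113.3) / (447807 − 447572) = -0.0004255
∂h/∂y = (112.7 − 113.3) / (5265866 − 5266116) = +0.002400
Head at (447797, 5266441) = 113.3 + (-0.0004255)·(225) + (+0.002400)·(325) = 113.98 m.
That is higher than the 113.3 m at MW-1, so the point is upgradient.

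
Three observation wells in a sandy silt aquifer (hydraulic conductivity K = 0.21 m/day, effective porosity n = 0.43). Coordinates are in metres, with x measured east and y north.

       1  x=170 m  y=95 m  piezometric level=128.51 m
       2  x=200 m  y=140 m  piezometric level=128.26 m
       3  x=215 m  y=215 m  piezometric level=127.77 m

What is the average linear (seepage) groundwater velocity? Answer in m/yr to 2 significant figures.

With h = a·x + b·y + c and 1 as origin, the differences give:
  30·a + 45·b = -0.25
  45·a + 120·b = -0.74
Eliminate b (×120 and ×45, subtract): 1575·a = 3.300 → a = ∂h/∂x = +0.002095
Back-substitute: b = ∂h/∂y = -0.006952.
|∇h| = √(0.002095² + -0.006952²) = 0.007261
Seepage velocity v = K·i/n = 0.21 × 0.007261 / 0.43 = 0.003546 m/day = 1.295 m/yr.

1.3 m/yr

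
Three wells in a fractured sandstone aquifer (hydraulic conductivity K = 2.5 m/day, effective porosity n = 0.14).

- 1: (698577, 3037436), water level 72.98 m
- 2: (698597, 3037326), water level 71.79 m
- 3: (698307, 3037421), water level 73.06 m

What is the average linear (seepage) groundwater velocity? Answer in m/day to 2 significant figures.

With h = a·x + b·y + c and 1 as origin, the differences give:
  20·a + (-110)·b = -1.19
  (-270)·a + (-15)·b = +0.08
Eliminate b (×(-15) and ×(-110), subtract): -30000·a = 26.650 → a = ∂h/∂x = -0.0008883
Back-substitute: b = ∂h/∂y = +0.01066.
|∇h| = √(-0.0008883² + 0.01066²) = 0.0107
Seepage velocity v = K·i/n = 2.5 × 0.0107 / 0.14 = 0.1911 m/day.

0.19 m/day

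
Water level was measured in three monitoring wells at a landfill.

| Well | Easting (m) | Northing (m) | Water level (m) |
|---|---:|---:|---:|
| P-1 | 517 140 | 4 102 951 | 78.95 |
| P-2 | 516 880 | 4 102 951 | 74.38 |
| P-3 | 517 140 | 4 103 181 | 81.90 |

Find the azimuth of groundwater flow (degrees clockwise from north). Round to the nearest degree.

∂h/∂x = (74.38 − 78.95) / (516880 − 517140) = +0.01758
∂h/∂y = (81.90 − 78.95) / (4103181 − 4102951) = +0.01283
Flow direction (−∇h) has components (-0.01758 E, -0.01283 N).
Azimuth = atan2(E, N) = atan2(-0.01758, -0.01283) = 233.9° ≈ 234°.

234°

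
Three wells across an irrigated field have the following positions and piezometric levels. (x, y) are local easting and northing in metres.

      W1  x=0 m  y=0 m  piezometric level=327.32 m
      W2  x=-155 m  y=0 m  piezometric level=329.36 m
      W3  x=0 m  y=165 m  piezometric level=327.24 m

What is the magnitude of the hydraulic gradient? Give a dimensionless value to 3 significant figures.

∂h/∂x = (329.36 − 327.32) / (-155 − 0) = -0.01316
∂h/∂y = (327.24 − 327.32) / (165 − 0) = -0.0004848
|∇h| = √(-0.01316² + -0.0004848²) = 0.01317

0.0132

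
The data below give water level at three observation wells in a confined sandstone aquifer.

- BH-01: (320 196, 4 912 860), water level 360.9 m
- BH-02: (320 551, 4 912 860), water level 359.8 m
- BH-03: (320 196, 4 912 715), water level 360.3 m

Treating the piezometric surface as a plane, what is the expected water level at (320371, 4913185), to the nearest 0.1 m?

361.7 m

∂h/∂x = (359.8 − 360.9) / (320551 − 320196) = -0.003099
∂h/∂y = (360.3 − 360.9) / (4912715 − 4912860) = +0.004138
h(320371, 4913185) = 360.9 + (-0.003099)·(175) + (+0.004138)·(325) = 360.9 -0.542 +1.345 = 361.703 m.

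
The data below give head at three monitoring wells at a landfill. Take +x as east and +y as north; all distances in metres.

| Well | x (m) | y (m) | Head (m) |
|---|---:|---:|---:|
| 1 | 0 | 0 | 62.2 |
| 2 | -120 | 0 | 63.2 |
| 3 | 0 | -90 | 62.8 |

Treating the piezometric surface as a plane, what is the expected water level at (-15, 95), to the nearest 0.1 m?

61.7 m

∂h/∂x = (63.2 − 62.2) / (-120 − 0) = -0.008333
∂h/∂y = (62.8 − 62.2) / (-90 − 0) = -0.006667
h(-15, 95) = 62.2 + (-0.008333)·(-15) + (-0.006667)·(95) = 62.2 +0.125 -0.633 = 61.692 m.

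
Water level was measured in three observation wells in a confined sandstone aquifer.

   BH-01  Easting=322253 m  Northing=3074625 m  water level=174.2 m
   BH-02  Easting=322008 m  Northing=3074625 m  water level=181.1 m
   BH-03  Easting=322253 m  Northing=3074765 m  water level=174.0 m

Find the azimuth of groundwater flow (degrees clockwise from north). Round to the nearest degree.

087°

∂h/∂x = (181.1 − 174.2) / (322008 − 322253) = -0.02816
∂h/∂y = (174.0 − 174.2) / (3074765 − 3074625) = -0.001429
Flow direction (−∇h) has components (+0.02816 E, +0.001429 N).
Azimuth = atan2(E, N) = atan2(+0.02816, +0.001429) = 87.1° ≈ 087°.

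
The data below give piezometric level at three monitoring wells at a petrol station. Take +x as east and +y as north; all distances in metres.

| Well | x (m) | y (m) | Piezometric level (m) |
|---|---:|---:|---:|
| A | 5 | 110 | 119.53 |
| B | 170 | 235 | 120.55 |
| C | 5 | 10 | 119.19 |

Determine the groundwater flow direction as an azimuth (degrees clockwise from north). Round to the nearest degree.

Three-point gradient (reference A): Δ to B = (165, 125, +1.02), Δ to C = (0, -100, -0.34).
∂h/∂x = +0.003606, ∂h/∂y = +0.003400 (det = -16500).
Flow direction (−∇h) has components (-0.003606 E, -0.003400 N).
Azimuth = atan2(E, N) = atan2(-0.003606, -0.003400) = 226.7° ≈ 227°.

227°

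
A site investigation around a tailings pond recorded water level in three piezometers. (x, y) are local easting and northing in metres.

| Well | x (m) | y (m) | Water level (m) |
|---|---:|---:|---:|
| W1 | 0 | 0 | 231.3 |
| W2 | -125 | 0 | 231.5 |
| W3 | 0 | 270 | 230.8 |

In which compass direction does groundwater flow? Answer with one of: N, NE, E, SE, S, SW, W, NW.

∂h/∂x = (231.5 − 231.3) / (-125 − 0) = -0.001600
∂h/∂y = (230.8 − 231.3) / (270 − 0) = -0.001852
Flow = −∇h = (+0.001600 east, +0.001852 north), which points northeast.

NE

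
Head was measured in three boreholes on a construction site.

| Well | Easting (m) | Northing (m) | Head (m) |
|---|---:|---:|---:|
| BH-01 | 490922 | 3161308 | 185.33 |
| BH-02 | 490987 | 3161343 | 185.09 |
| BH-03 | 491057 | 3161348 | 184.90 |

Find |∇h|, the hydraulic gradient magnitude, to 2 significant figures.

0.0033

With h = a·x + b·y + c and BH-01 as origin, the differences give:
  65·a + 35·b = -0.24
  135·a + 40·b = -0.43
Eliminate b (×40 and ×35, subtract): -2125·a = 5.450 → a = ∂h/∂x = -0.002565
Back-substitute: b = ∂h/∂y = -0.002094.
|∇h| = √(-0.002565² + -0.002094²) = 0.003311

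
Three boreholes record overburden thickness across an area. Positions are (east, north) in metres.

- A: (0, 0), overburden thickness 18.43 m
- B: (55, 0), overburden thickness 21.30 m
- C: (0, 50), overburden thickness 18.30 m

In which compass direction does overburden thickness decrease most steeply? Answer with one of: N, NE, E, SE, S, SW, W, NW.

W

∂d/∂x = (21.30 − 18.43) / (55 − 0) = +0.05218
∂d/∂y = (18.30 − 18.43) / (50 − 0) = -0.002600
Steepest decrease is along −∇f = (-0.05218 E, +0.002600 N) → west.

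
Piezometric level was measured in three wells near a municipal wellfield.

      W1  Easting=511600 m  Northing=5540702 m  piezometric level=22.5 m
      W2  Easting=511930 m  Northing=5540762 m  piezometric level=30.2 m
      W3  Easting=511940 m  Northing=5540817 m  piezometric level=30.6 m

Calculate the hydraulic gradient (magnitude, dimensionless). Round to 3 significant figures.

With h = a·x + b·y + c and W1 as origin, the differences give:
  330·a + 60·b = +7.7
  340·a + 115·b = +8.1
Eliminate b (×115 and ×60, subtract): 17550·a = 399.50 → a = ∂h/∂x = +0.02276
Back-substitute: b = ∂h/∂y = +0.003134.
|∇h| = √(0.02276² + 0.003134²) = 0.02297

0.0230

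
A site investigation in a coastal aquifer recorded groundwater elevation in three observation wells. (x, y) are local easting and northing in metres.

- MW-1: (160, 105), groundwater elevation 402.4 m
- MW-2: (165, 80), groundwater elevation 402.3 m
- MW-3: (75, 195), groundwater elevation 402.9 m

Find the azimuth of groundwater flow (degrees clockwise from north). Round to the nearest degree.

Taking MW-1 as reference: MW-2−MW-1 = (5, -25, -0.1); MW-3−MW-1 = (-85, 90, +0.5).
Determinant of the coordinate differences = 5·90 − (-85)·(-25) = -1675.
∂h/∂x = [(-0.1)·90 − (+0.5)·(-25)] / -1675 = -0.002090
∂h/∂y = [5·(+0.5) − (-85)·(-0.1)] / -1675 = +0.003582
Flow direction (−∇h) has components (+0.002090 E, -0.003582 N).
Azimuth = atan2(E, N) = atan2(+0.002090, -0.003582) = 149.7° ≈ 150°.

150°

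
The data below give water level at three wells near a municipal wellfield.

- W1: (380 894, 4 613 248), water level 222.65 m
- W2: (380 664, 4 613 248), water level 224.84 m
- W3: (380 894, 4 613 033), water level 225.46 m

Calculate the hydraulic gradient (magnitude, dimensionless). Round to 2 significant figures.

∂h/∂x = (224.84 − 222.65) / (380664 − 380894) = -0.009522
∂h/∂y = (225.46 − 222.65) / (4613033 − 4613248) = -0.01307
|∇h| = √(-0.009522² + -0.01307²) = 0.01617

0.016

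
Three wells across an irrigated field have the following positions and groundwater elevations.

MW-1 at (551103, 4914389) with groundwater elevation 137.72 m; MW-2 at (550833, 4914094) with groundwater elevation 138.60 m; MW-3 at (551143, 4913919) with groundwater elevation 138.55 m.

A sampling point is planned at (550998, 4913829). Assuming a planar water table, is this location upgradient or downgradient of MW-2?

upgradient

Differences from MW-1: to MW-2 (Δx, Δy, Δh) = (-270, -295, +0.88); to MW-3 = (40, -470, +0.83).
Solve a·Δx + b·Δy = Δh: det = (-270)·(-470) − 40·(-295) = 138700.
∂h/∂x = [(+0.88)·(-470) − (+0.83)·(-295)] / 138700 = -0.001217
∂h/∂y = [(-270)·(+0.83) − 40·(+0.88)] / 138700 = -0.001870
Head at (550998, 4913829) = 137.72 + (-0.001217)·(-105) + (-0.001870)·(-560) = 138.89 m.
That is higher than the 138.60 m at MW-2, so the point is upgradient.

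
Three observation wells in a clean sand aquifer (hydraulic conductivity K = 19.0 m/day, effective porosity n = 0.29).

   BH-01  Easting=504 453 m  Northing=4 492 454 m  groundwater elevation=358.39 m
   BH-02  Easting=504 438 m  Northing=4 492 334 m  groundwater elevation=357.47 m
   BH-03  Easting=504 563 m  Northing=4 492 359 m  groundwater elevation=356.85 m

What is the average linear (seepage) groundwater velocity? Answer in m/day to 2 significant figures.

0.71 m/day

With h = a·x + b·y + c and BH-01 as origin, the differences give:
  (-15)·a + (-120)·b = -0.92
  110·a + (-95)·b = -1.54
Eliminate b (×(-95) and ×(-120), subtract): 14625·a = -97.400 → a = ∂h/∂x = -0.006660
Back-substitute: b = ∂h/∂y = +0.008499.
|∇h| = √(-0.006660² + 0.008499²) = 0.0108
Seepage velocity v = K·i/n = 19.0 × 0.0108 / 0.29 = 0.7076 m/day.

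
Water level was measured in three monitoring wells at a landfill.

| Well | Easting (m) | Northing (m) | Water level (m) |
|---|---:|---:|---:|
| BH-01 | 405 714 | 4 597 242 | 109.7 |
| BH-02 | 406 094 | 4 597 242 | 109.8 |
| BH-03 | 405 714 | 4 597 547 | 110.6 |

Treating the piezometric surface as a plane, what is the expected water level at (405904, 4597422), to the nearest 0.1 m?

110.3 m

∂h/∂x = (109.8 − 109.7) / (406094 − 405714) = +0.0002632
∂h/∂y = (110.6 − 109.7) / (4597547 − 4597242) = +0.002951
h(405904, 4597422) = 109.7 + (+0.0002632)·(190) + (+0.002951)·(180) = 109.7 +0.050 +0.531 = 110.281 m.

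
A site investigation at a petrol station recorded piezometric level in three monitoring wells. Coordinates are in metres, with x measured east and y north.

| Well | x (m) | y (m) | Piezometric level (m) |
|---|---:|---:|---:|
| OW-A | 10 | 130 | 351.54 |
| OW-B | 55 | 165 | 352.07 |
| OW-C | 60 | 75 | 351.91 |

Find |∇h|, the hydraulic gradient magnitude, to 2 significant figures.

0.010

Differences from OW-A: to OW-B (Δx, Δy, Δh) = (45, 35, +0.53); to OW-C = (50, -55, +0.37).
Solve a·Δx + b·Δy = Δh: det = 45·(-55) − 50·35 = -4225.
∂h/∂x = [(+0.53)·(-55) − (+0.37)·35] / -4225 = +0.009964
∂h/∂y = [45·(+0.37) − 50·(+0.53)] / -4225 = +0.002331
|∇h| = √(0.009964² + 0.002331²) = 0.01023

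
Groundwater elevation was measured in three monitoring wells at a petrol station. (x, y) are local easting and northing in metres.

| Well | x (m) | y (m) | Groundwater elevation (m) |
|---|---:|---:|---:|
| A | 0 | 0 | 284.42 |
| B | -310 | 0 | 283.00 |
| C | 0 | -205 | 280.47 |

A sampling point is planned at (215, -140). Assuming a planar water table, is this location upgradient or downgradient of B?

∂h/∂x = (283.00 − 284.42) / (-310 − 0) = +0.004581
∂h/∂y = (280.47 − 284.42) / (-205 − 0) = +0.01927
Head at (215, -140) = 284.42 + (+0.004581)·(215) + (+0.01927)·(-140) = 282.71 m.
That is lower than the 283.00 m at B, so the point is downgradient.

downgradient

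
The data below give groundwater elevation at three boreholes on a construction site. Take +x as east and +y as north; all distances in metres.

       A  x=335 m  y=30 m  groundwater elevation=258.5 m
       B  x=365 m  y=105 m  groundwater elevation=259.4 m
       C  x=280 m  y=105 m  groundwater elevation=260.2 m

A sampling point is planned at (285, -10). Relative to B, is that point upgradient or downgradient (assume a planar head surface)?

Taking A as reference: B−A = (30, 75, +0.9); C−A = (-55, 75, +1.7).
Solve a·Δx + b·Δy = Δh: det = 30·75 − (-55)·75 = 6375.
∂h/∂x = [(+0.9)·75 − (+1.7)·75] / 6375 = -0.009412
∂h/∂y = [30·(+1.7) − (-55)·(+0.9)] / 6375 = +0.01576
Head at (285, -10) = 258.5 + (-0.009412)·(-50) + (+0.01576)·(-40) = 258.34 m.
That is lower than the 259.4 m at B, so the point is downgradient.

downgradient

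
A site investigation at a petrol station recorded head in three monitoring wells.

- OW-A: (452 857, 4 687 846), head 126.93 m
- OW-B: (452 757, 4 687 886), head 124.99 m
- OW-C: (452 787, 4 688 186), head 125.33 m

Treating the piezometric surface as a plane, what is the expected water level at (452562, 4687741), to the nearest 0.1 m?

Differences from OW-A: to OW-B (Δx, Δy, Δh) = (-100, 40, -1.94); to OW-C = (-70, 340, -1.60).
Determinant of the coordinate differences = (-100)·340 − (-70)·40 = -31200.
∂h/∂x = [(-1.94)·340 − (-1.60)·40] / -31200 = +0.01909
∂h/∂y = [(-100)·(-1.60) − (-70)·(-1.94)] / -31200 = -0.0007756
h(452562, 4687741) = 126.93 + (+0.01909)·(-295) + (-0.0007756)·(-105) = 126.93 -5.631 +0.081 = 121.380 m.

121.4 m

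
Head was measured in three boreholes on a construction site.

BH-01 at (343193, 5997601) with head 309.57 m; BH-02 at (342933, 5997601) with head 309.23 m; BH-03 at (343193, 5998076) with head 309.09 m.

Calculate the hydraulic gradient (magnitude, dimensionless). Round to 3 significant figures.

0.00165

∂h/∂x = (309.23 − 309.57) / (342933 − 343193) = +0.001308
∂h/∂y = (309.09 − 309.57) / (5998076 − 5997601) = -0.001011
|∇h| = √(0.001308² + -0.001011²) = 0.001653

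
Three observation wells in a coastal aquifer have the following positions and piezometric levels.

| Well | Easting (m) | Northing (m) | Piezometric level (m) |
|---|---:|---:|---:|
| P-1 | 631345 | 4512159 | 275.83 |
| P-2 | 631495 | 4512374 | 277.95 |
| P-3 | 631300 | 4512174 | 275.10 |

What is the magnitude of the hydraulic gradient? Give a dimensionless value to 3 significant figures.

0.0159

Differences from P-1: to P-2 (Δx, Δy, Δh) = (150, 215, +2.12); to P-3 = (-45, 15, -0.73).
Solve a·Δx + b·Δy = Δh: det = 150·15 − (-45)·215 = 11925.
∂h/∂x = [(+2.12)·15 − (-0.73)·215] / 11925 = +0.01583
∂h/∂y = [150·(-0.73) − (-45)·(+2.12)] / 11925 = -0.001182
|∇h| = √(0.01583² + -0.001182²) = 0.01587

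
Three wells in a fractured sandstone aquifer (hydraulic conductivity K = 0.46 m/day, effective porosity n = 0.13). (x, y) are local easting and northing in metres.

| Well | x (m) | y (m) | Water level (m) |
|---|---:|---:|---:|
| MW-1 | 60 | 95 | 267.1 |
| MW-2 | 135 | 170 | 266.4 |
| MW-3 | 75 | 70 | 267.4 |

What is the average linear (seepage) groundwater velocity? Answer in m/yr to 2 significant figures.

With h = a·x + b·y + c and MW-1 as origin, the differences give:
  75·a + 75·b = -0.7
  15·a + (-25)·b = +0.3
Eliminate b (×(-25) and ×75, subtract): -3000·a = -5.00 → a = ∂h/∂x = +0.001667
Back-substitute: b = ∂h/∂y = -0.01100.
|∇h| = √(0.001667² + -0.01100²) = 0.01113
Seepage velocity v = K·i/n = 0.46 × 0.01113 / 0.13 = 0.03938 m/day = 14.38 m/yr.

14 m/yr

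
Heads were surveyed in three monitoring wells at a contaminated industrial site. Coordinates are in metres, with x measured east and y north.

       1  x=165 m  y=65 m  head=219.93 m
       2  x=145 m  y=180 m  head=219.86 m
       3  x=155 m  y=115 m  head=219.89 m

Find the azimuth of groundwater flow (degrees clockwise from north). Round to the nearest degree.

265°

Differences from 1: to 2 (Δx, Δy, Δh) = (-20, 115, -0.07); to 3 = (-10, 50, -0.04).
Solve a·Δx + b·Δy = Δh: det = (-20)·50 − (-10)·115 = 150.
∂h/∂x = [(-0.07)·50 − (-0.04)·115] / 150 = +0.007333
∂h/∂y = [(-20)·(-0.04) − (-10)·(-0.07)] / 150 = +0.0006667
Flow direction (−∇h) has components (-0.007333 E, -0.0006667 N).
Azimuth = atan2(E, N) = atan2(-0.007333, -0.0006667) = 264.8° ≈ 265°.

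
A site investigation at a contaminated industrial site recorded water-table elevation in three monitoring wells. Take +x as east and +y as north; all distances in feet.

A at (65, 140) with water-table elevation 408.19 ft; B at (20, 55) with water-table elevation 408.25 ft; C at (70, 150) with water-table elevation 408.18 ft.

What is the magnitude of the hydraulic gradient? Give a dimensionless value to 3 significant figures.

With h = a·x + b·y + c and A as origin, the differences give:
  (-45)·a + (-85)·b = +0.06
  5·a + 10·b = -0.01
Eliminate b (×10 and ×(-85), subtract): -25·a = -0.250 → a = ∂h/∂x = +0.010000
Back-substitute: b = ∂h/∂y = -0.006000.
|∇h| = √(0.010000² + -0.006000²) = 0.01166

0.0117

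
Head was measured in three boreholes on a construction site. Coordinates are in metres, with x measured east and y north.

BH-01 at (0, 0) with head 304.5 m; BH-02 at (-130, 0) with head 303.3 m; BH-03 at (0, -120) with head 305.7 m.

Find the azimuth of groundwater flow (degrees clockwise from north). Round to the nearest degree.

∂h/∂x = (303.3 − 304.5) / (-130 − 0) = +0.009231
∂h/∂y = (305.7 − 304.5) / (-120 − 0) = -0.010000
Flow direction (−∇h) has components (-0.009231 E, +0.010000 N).
Azimuth = atan2(E, N) = atan2(-0.009231, +0.010000) = 317.3° ≈ 317°.

317°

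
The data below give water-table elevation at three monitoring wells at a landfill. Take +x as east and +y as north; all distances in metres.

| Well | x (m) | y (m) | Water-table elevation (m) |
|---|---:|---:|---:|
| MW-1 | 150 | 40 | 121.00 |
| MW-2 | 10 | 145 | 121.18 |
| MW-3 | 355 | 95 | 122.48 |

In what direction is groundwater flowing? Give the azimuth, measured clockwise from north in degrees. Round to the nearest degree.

Three-point gradient (reference MW-1): Δ to MW-2 = (-140, 105, +0.18), Δ to MW-3 = (205, 55, +1.48).
∂h/∂x = +0.004979, ∂h/∂y = +0.008352 (det = -29225).
Flow direction (−∇h) has components (-0.004979 E, -0.008352 N).
Azimuth = atan2(E, N) = atan2(-0.004979, -0.008352) = 210.8° ≈ 211°.

211°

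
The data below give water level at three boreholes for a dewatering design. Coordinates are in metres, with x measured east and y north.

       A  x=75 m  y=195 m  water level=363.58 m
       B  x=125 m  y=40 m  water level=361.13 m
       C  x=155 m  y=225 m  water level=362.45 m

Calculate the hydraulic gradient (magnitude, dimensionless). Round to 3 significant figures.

0.0205

Three-point gradient (reference A): Δ to B = (50, -155, -2.45), Δ to C = (80, 30, -1.13).
∂h/∂x = -0.01789, ∂h/∂y = +0.01004 (det = 13900).
|∇h| = √(-0.01789² + 0.01004²) = 0.02051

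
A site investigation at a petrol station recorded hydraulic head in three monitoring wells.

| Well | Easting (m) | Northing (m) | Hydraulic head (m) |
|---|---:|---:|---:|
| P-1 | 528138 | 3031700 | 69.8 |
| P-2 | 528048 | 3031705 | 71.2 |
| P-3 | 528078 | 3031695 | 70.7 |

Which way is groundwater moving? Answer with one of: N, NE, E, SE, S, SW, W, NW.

With h = a·x + b·y + c and P-1 as origin, the differences give:
  (-90)·a + 5·b = +1.4
  (-60)·a + (-5)·b = +0.9
Eliminate b (×(-5) and ×5, subtract): 750·a = -11.50 → a = ∂h/∂x = -0.01533
Back-substitute: b = ∂h/∂y = +0.004000.
Flow = −∇h = (+0.01533 east, -0.004000 north), which points east.

E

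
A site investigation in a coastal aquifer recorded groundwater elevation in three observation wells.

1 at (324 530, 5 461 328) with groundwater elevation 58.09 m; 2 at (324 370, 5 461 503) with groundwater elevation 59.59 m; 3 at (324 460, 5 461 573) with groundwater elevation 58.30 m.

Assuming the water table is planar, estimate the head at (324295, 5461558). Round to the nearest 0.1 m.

60.4 m

With h = a·x + b·y + c and 1 as origin, the differences give:
  (-160)·a + 175·b = +1.50
  (-70)·a + 245·b = +0.21
Eliminate b (×245 and ×175, subtract): -26950·a = 330.750 → a = ∂h/∂x = -0.01227
Back-substitute: b = ∂h/∂y = -0.002649.
h(324295, 5461558) = 58.09 + (-0.01227)·(-235) + (-0.002649)·(230) = 58.09 +2.884 -0.609 = 60.365 m.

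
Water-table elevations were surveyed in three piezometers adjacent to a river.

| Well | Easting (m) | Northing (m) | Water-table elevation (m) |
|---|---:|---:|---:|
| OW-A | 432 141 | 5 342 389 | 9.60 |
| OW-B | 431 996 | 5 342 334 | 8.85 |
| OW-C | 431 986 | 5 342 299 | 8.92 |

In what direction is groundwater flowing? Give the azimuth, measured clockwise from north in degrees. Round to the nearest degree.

300°

Differences from OW-A: to OW-B (Δx, Δy, Δh) = (-145, -55, -0.75); to OW-C = (-155, -90, -0.68).
Determinant of the coordinate differences = (-145)·(-90) − (-155)·(-55) = 4525.
∂h/∂x = [(-0.75)·(-90) − (-0.68)·(-55)] / 4525 = +0.006652
∂h/∂y = [(-145)·(-0.68) − (-155)·(-0.75)] / 4525 = -0.003901
Flow direction (−∇h) has components (-0.006652 E, +0.003901 N).
Azimuth = atan2(E, N) = atan2(-0.006652, +0.003901) = 300.4° ≈ 300°.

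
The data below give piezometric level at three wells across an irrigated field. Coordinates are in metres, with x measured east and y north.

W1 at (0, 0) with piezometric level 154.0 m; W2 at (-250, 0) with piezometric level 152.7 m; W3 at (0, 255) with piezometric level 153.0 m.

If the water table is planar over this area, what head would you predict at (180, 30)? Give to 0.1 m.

∂h/∂x = (152.7 − 154.0) / (-250 − 0) = +0.005200
∂h/∂y = (153.0 − 154.0) / (255 − 0) = -0.003922
h(180, 30) = 154.0 + (+0.005200)·(180) + (-0.003922)·(30) = 154.0 +0.936 -0.118 = 154.818 m.

154.8 m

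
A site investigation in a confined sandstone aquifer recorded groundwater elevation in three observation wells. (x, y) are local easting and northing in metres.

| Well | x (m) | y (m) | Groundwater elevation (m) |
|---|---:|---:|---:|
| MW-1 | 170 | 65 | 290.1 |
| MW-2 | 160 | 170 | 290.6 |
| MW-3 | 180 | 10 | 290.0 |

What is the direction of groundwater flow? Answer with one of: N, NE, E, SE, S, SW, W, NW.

With h = a·x + b·y + c and MW-1 as origin, the differences give:
  (-10)·a + 105·b = +0.5
  10·a + (-55)·b = -0.1
Eliminate b (×(-55) and ×105, subtract): -500·a = -17.00 → a = ∂h/∂x = +0.03400
Back-substitute: b = ∂h/∂y = +0.008000.
Flow = −∇h = (-0.03400 east, -0.008000 north), which points west.

W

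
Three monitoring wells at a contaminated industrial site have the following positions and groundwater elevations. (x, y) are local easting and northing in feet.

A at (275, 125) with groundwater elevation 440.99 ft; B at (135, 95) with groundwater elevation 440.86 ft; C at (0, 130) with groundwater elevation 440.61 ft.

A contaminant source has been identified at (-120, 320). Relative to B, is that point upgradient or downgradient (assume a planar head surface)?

downgradient

Differences from A: to B (Δx, Δy, Δh) = (-140, -30, -0.13); to C = (-275, 5, -0.38).
Determinant of the coordinate differences = (-140)·5 − (-275)·(-30) = -8950.
∂h/∂x = [(-0.13)·5 − (-0.38)·(-30)] / -8950 = +0.001346
∂h/∂y = [(-140)·(-0.38) − (-275)·(-0.13)] / -8950 = -0.001950
Head at (-120, 320) = 440.99 + (+0.001346)·(-395) + (-0.001950)·(195) = 440.08 ft.
That is lower than the 440.86 ft at B, so the point is downgradient.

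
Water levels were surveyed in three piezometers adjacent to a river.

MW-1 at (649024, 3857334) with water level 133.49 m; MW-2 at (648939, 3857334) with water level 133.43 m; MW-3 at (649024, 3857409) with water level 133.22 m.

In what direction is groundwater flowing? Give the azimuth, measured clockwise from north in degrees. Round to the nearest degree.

349°

∂h/∂x = (133.43 − 133.49) / (648939 − 649024) = +0.0007059
∂h/∂y = (133.22 − 133.49) / (3857409 − 3857334) = -0.003600
Flow direction (−∇h) has components (-0.0007059 E, +0.003600 N).
Azimuth = atan2(E, N) = atan2(-0.0007059, +0.003600) = 348.9° ≈ 349°.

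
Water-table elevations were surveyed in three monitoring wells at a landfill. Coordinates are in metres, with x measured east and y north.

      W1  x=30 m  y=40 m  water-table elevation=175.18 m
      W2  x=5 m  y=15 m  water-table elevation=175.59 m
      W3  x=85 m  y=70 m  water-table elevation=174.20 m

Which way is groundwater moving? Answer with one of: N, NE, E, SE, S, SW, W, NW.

Taking W1 as reference: W2−W1 = (-25, -25, +0.41); W3−W1 = (55, 30, -0.98).
Determinant of the coordinate differences = (-25)·30 − 55·(-25) = 625.
∂h/∂x = [(+0.41)·30 − (-0.98)·(-25)] / 625 = -0.01952
∂h/∂y = [(-25)·(-0.98) − 55·(+0.41)] / 625 = +0.003120
Flow = −∇h = (+0.01952 east, -0.003120 north), which points east.

E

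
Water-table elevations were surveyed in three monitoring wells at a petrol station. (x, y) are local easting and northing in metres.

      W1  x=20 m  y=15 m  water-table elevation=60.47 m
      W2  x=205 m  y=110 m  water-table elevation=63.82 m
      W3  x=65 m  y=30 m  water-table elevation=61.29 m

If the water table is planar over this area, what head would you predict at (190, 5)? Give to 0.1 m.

Taking W1 as reference: W2−W1 = (185, 95, +3.35); W3−W1 = (45, 15, +0.82).
Determinant of the coordinate differences = 185·15 − 45·95 = -1500.
∂h/∂x = [(+3.35)·15 − (+0.82)·95] / -1500 = +0.01843
∂h/∂y = [185·(+0.82) − 45·(+3.35)] / -1500 = -0.0006333
h(190, 5) = 60.47 + (+0.01843)·(170) + (-0.0006333)·(-10) = 60.47 +3.134 +0.006 = 63.610 m.

63.6 m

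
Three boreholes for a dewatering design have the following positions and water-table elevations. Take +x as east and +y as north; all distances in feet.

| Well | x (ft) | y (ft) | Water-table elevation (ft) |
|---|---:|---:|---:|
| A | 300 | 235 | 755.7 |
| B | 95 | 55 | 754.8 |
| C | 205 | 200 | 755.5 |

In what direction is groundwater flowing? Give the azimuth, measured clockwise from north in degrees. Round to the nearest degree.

186°

Taking A as reference: B−A = (-205, -180, -0.9); C−A = (-95, -35, -0.2).
Solve a·Δx + b·Δy = Δh: det = (-205)·(-35) − (-95)·(-180) = -9925.
∂h/∂x = [(-0.9)·(-35) − (-0.2)·(-180)] / -9925 = +0.0004534
∂h/∂y = [(-205)·(-0.2) − (-95)·(-0.9)] / -9925 = +0.004484
Flow direction (−∇h) has components (-0.0004534 E, -0.004484 N).
Azimuth = atan2(E, N) = atan2(-0.0004534, -0.004484) = 185.8° ≈ 186°.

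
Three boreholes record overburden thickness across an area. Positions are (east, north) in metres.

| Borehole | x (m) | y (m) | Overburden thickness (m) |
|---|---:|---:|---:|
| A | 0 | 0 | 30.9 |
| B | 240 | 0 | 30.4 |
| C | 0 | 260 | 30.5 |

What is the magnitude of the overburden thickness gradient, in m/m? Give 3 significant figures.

0.00259 m/m

∂d/∂x = (30.4 − 30.9) / (240 − 0) = -0.002083
∂d/∂y = (30.5 − 30.9) / (260 − 0) = -0.001538
|∇f| = √(-0.002083² + -0.001538²) = 0.002589 m/m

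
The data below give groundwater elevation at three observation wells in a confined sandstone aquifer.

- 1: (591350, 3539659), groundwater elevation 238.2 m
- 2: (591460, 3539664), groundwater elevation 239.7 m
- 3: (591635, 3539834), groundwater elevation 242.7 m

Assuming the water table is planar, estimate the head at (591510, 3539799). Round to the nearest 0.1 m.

240.9 m

Differences from 1: to 2 (Δx, Δy, Δh) = (110, 5, +1.5); to 3 = (285, 175, +4.5).
Determinant of the coordinate differences = 110·175 − 285·5 = 17825.
∂h/∂x = [(+1.5)·175 − (+4.5)·5] / 17825 = +0.01346
∂h/∂y = [110·(+4.5) − 285·(+1.5)] / 17825 = +0.003787
h(591510, 3539799) = 238.2 + (+0.01346)·(160) + (+0.003787)·(140) = 238.2 +2.154 +0.530 = 240.884 m.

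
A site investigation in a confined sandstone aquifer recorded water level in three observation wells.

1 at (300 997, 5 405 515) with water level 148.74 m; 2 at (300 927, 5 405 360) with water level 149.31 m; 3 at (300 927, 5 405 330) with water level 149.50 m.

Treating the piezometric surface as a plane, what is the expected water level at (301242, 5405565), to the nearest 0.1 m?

149.9 m

Taking 1 as reference: 2−1 = (-70, -155, +0.57); 3−1 = (-70, -185, +0.76).
Determinant of the coordinate differences = (-70)·(-185) − (-70)·(-155) = 2100.
∂h/∂x = [(+0.57)·(-185) − (+0.76)·(-155)] / 2100 = +0.005881
∂h/∂y = [(-70)·(+0.76) − (-70)·(+0.57)] / 2100 = -0.006333
h(301242, 5405565) = 148.74 + (+0.005881)·(245) + (-0.006333)·(50) = 148.74 +1.441 -0.317 = 149.864 m.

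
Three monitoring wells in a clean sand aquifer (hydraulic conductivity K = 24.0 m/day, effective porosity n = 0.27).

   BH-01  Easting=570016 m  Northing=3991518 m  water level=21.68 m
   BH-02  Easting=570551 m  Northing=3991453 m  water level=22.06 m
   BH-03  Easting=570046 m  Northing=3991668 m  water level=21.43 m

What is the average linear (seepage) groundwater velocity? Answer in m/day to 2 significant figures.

0.16 m/day

Three-point gradient (reference BH-01): Δ to BH-02 = (535, -65, +0.38), Δ to BH-03 = (30, 150, -0.25).
∂h/∂x = +0.0004957, ∂h/∂y = -0.001766 (det = 82200).
|∇h| = √(0.0004957² + -0.001766²) = 0.001834
Seepage velocity v = K·i/n = 24.0 × 0.001834 / 0.27 = 0.163 m/day.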